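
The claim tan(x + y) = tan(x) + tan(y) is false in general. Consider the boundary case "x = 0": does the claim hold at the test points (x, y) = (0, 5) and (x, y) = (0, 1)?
At (0, 5): LHS = tan(5) ≈ -3.381, RHS = tan(5) ≈ -3.381 → equal
At (0, 1): LHS = tan(1) ≈ 1.557, RHS = tan(1) ≈ 1.557 → equal

So the claim does hold at both of these boundary points, even though it is not an identity.

Answer: Yes, holds at both test points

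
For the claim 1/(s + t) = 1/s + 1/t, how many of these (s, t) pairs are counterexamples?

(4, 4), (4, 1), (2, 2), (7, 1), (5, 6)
5

Testing each pair:
(4, 4): LHS = 1/8, RHS = 1/2 → counterexample
(4, 1): LHS = 1/5, RHS = 5/4 → counterexample
(2, 2): LHS = 1/4, RHS = 1 → counterexample
(7, 1): LHS = 1/8, RHS = 8/7 → counterexample
(5, 6): LHS = 1/11, RHS = 11/30 → counterexample

That makes 5 counterexamples.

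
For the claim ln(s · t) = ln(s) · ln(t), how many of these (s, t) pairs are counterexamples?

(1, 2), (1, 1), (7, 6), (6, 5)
Testing each pair:
(1, 2): LHS = ln(2) ≈ 0.6931, RHS = 0 → counterexample
(1, 1): LHS = 0, RHS = 0 → satisfies claim
(7, 6): LHS = ln(42) ≈ 3.738, RHS = ln(6)·ln(7) ≈ 3.487 → counterexample
(6, 5): LHS = ln(30) ≈ 3.401, RHS = ln(5)·ln(6) ≈ 2.884 → counterexample

That makes 3 counterexamples.

Answer: 3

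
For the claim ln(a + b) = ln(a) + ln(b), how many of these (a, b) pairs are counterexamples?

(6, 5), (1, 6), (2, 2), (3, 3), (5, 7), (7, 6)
Testing each pair:
(6, 5): LHS = ln(11) ≈ 2.398, RHS = ln(5) + ln(6) ≈ 3.401 → counterexample
(1, 6): LHS = ln(7) ≈ 1.946, RHS = ln(6) ≈ 1.792 → counterexample
(2, 2): LHS = ln(4) ≈ 1.386, RHS = 2·ln(2) ≈ 1.386 → satisfies claim
(3, 3): LHS = ln(6) ≈ 1.792, RHS = 2·ln(3) ≈ 2.197 → counterexample
(5, 7): LHS = ln(12) ≈ 2.485, RHS = ln(5) + ln(7) ≈ 3.555 → counterexample
(7, 6): LHS = ln(13) ≈ 2.565, RHS = ln(6) + ln(7) ≈ 3.738 → counterexample

That makes 5 counterexamples.

Answer: 5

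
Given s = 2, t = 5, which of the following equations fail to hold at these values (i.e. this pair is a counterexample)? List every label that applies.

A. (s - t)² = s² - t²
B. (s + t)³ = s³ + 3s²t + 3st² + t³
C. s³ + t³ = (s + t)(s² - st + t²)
A

Evaluating each claim at the given values:
A. LHS = 9, RHS = -21 → fails here (LHS ≠ RHS)
B. LHS = 343, RHS = 343 → holds here (LHS = RHS)
C. LHS = 133, RHS = 133 → holds here (LHS = RHS)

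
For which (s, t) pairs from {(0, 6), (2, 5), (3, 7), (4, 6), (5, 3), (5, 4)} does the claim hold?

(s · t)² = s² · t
(0, 6)

Testing each pair:
(0, 6): LHS = 0, RHS = 0 → holds
(2, 5): LHS = 100, RHS = 20 → fails
(3, 7): LHS = 441, RHS = 63 → fails
(4, 6): LHS = 576, RHS = 96 → fails
(5, 3): LHS = 225, RHS = 75 → fails
(5, 4): LHS = 400, RHS = 100 → fails

1 of 6 pairs satisfies the claim.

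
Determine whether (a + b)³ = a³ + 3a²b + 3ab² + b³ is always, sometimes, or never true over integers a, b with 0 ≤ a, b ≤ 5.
The identity holds for every pair in the range. For instance at (a, b) = (0, 2): both sides equal 8.

Answer: Always true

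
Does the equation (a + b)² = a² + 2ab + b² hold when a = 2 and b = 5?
Holds

Substituting a = 2, b = 5:

LHS = (2 + 5)² = 49
RHS = 2² + 2·2·5 + 5² = 49

LHS = RHS, so the equation holds at this point.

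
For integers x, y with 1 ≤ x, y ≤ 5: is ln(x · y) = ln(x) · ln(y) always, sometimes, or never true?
It holds at (x, y) = (1, 1) (both sides equal 0), but fails at (x, y) = (1, 2) (LHS = ln(2) ≈ 0.6931, RHS = 0).

Answer: Sometimes true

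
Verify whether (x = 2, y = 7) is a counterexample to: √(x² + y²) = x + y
Yes

Substituting x = 2, y = 7:
LHS = √(2² + 7²) = √(53) ≈ 7.28
RHS = 2 + 7 = 9

Since LHS ≠ RHS, this pair disproves the claim.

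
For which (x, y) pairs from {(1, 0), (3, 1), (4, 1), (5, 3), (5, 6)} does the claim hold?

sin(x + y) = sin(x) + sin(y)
(1, 0)

Testing each pair:
(1, 0): LHS = sin(1) ≈ 0.8415, RHS = sin(1) ≈ 0.8415 → holds
(3, 1): LHS = sin(4) ≈ -0.7568, RHS = sin(3) + sin(1) ≈ 0.9826 → fails
(4, 1): LHS = sin(5) ≈ -0.9589, RHS = sin(4) + sin(1) ≈ 0.08467 → fails
(5, 3): LHS = sin(8) ≈ 0.9894, RHS = sin(5) + sin(3) ≈ -0.8178 → fails
(5, 6): LHS = sin(11) ≈ -1, RHS = sin(5) + sin(6) ≈ -1.238 → fails

1 of 5 pairs satisfies the claim.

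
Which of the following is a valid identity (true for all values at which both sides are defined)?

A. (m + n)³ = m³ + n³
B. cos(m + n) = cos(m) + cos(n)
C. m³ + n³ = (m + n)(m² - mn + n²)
A: fails at (4, 6) — LHS = 1000, RHS = 280.
B: fails at (2, 2) — LHS = cos(4) ≈ -0.6536, RHS = 2·cos(2) ≈ -0.8323.
C: holds — e.g. at (2, 3), both sides equal 35.

Answer: C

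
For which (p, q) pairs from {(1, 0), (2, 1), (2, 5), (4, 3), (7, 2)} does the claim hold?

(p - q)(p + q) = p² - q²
Testing each pair:
(1, 0): LHS = 1, RHS = 1 → holds
(2, 1): LHS = 3, RHS = 3 → holds
(2, 5): LHS = -21, RHS = -21 → holds
(4, 3): LHS = 7, RHS = 7 → holds
(7, 2): LHS = 45, RHS = 45 → holds

Every pair satisfies the claim.

Answer: All pairs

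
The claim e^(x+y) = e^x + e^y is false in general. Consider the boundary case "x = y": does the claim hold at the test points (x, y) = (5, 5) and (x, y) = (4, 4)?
No, fails at both test points

At (5, 5): LHS = e^10 ≈ 22026.5 ≠ RHS = 2·e^5 ≈ 296.8
At (4, 4): LHS = e^8 ≈ 2981 ≠ RHS = 2·e^4 ≈ 109.2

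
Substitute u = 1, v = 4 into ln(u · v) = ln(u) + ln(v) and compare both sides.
LHS = ln(1 · 4) = ln(4) ≈ 1.386
RHS = ln(1) + ln(4) = ln(4) ≈ 1.386

LHS = RHS: the two sides agree.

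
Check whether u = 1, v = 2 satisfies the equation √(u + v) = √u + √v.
Substituting u = 1, v = 2:

LHS = √(1 + 2) = √(3) ≈ 1.732
RHS = √1 + √2 = 1 + √(2) ≈ 2.414

LHS ≠ RHS, so the equation does not hold at this point.

Answer: Fails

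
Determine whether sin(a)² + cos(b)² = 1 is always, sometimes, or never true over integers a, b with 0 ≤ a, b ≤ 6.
Sometimes true

It holds at (a, b) = (5, 5) (both sides equal 1), but fails at (a, b) = (4, 6) (LHS = sin(4)² + cos(6)² ≈ 1.495, RHS = 1).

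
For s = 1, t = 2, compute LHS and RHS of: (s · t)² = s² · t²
LHS = (1 · 2)² = 4
RHS = 1² · 2² = 4

LHS = RHS: the two sides agree.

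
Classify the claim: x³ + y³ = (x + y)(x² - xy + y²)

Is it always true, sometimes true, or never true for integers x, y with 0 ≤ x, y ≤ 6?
The identity holds for every pair in the range. For instance at (x, y) = (0, 2): both sides equal 8.

Answer: Always true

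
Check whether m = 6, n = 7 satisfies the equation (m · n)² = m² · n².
Holds

Substituting m = 6, n = 7:

LHS = (6 · 7)² = 1764
RHS = 6² · 7² = 1764

LHS = RHS, so the equation holds at this point.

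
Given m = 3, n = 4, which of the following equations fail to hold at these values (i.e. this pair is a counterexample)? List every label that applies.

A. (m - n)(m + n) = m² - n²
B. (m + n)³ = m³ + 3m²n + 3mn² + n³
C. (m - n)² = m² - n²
Evaluating each claim at the given values:
A. LHS = -7, RHS = -7 → holds here (LHS = RHS)
B. LHS = 343, RHS = 343 → holds here (LHS = RHS)
C. LHS = 1, RHS = -7 → fails here (LHS ≠ RHS)

Answer: C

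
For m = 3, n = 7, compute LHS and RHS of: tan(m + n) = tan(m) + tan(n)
LHS = tan(3 + 7) = tan(10) ≈ 0.6484
RHS = tan(3) + tan(7) ≈ 0.7289

LHS ≠ RHS (they differ by about 0.08054), so the equation does not hold here.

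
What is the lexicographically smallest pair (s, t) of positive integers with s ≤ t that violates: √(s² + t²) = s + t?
(s, t) = (1, 1)

Substituting (1, 1) into the claim:
LHS = √(1² + 1²) = √(2) ≈ 1.414
RHS = 1 + 1 = 2

Since LHS ≠ RHS, this pair disproves the claim, and no lexicographically smaller pair (s ≤ t, positive integers) does.

For instance (5, 8) is also a counterexample (LHS = √(89) ≈ 9.434, RHS = 13), but it's lexicographically larger.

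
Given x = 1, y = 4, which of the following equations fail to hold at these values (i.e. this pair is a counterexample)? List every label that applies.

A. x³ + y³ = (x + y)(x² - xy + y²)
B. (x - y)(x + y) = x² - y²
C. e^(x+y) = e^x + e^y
Evaluating each claim at the given values:
A. LHS = 65, RHS = 65 → holds here (LHS = RHS)
B. LHS = -15, RHS = -15 → holds here (LHS = RHS)
C. LHS = e^5 ≈ 148.4, RHS = e + e^4 ≈ 57.32 → fails here (LHS ≠ RHS)

Answer: C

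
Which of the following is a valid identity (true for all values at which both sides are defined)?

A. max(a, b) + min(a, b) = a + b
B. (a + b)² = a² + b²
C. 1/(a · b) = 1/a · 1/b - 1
A: holds — e.g. at (1, 4), both sides equal 5.
B: fails at (2, 5) — LHS = 49, RHS = 29.
C: fails at (3, 4) — LHS = 1/12, RHS = -11/12.

Answer: A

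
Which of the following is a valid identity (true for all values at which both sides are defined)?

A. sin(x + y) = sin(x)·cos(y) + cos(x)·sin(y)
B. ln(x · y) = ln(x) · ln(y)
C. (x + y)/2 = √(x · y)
A: holds — e.g. at (2, 5), both sides equal sin(7) ≈ 0.657.
B: fails at (2, 5) — LHS = ln(10) ≈ 2.303, RHS = ln(2)·ln(5) ≈ 1.116.
C: fails at (3, 4) — LHS = 7/2, RHS = 2·√(3) ≈ 3.464.

Answer: A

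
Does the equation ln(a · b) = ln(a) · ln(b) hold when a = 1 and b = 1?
Substituting a = 1, b = 1:

LHS = ln(1 · 1) = 0
RHS = ln(1) · ln(1) = 0

LHS = RHS, so the equation holds at this point.

Answer: Holds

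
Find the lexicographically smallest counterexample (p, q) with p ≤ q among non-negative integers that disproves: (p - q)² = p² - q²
(p, q) = (0, 1)

At (0, 0): both sides equal 0, so it holds there.

Substituting (0, 1) into the claim:
LHS = (0 - 1)² = 1
RHS = 0² - 1² = -1

Since LHS ≠ RHS, this pair disproves the claim, and no lexicographically smaller pair (p ≤ q, non-negative integers) does.

For instance (6, 7) is also a counterexample (LHS = 1, RHS = -13), but it's lexicographically larger.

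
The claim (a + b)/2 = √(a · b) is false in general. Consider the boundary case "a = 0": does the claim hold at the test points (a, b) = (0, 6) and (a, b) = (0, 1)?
At (0, 6): LHS = 3 ≠ RHS = 0
At (0, 1): LHS = 1/2 ≠ RHS = 0

Answer: No, fails at both test points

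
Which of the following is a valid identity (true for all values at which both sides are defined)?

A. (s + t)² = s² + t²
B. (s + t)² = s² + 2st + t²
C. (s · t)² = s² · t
B

A: fails at (2, 7) — LHS = 81, RHS = 53.
B: holds — e.g. at (3, 7), both sides equal 100.
C: fails at (2, 5) — LHS = 100, RHS = 20.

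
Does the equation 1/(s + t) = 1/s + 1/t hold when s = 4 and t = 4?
Substituting s = 4, t = 4:

LHS = 1/(4 + 4) = 1/8
RHS = 1/4 + 1/4 = 1/2

LHS ≠ RHS, so the equation does not hold at this point.

Answer: Fails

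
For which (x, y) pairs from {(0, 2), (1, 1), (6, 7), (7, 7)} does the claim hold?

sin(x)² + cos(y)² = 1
Testing each pair:
(0, 2): LHS = cos(2)² ≈ 0.1732, RHS = 1 → fails
(1, 1): LHS = cos(1)² + sin(1)² = 1, RHS = 1 → holds
(6, 7): LHS = sin(6)² + cos(7)² ≈ 0.6464, RHS = 1 → fails
(7, 7): LHS = sin(7)² + cos(7)² = 1, RHS = 1 → holds

2 of 4 pairs satisfy the claim.

Answer: (1, 1), (7, 7)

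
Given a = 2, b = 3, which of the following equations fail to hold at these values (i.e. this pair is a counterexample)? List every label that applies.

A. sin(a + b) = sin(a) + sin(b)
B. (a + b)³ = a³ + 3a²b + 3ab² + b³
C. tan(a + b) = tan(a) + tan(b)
A, C

Evaluating each claim at the given values:
A. LHS = sin(5) ≈ -0.9589, RHS = sin(3) + sin(2) ≈ 1.05 → fails here (LHS ≠ RHS)
B. LHS = 125, RHS = 125 → holds here (LHS = RHS)
C. LHS = tan(5) ≈ -3.381, RHS = tan(2) + tan(3) ≈ -2.328 → fails here (LHS ≠ RHS)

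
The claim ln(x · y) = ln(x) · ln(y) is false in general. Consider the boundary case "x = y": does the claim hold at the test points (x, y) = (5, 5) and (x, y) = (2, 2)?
At (5, 5): LHS = ln(25) ≈ 3.219 ≠ RHS = ln(5)² ≈ 2.59
At (2, 2): LHS = ln(4) ≈ 1.386 ≠ RHS = ln(2)² ≈ 0.4805

Answer: No, fails at both test points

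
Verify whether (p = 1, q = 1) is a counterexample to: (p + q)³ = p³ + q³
Substituting p = 1, q = 1:
LHS = (1 + 1)³ = 8
RHS = 1³ + 1³ = 2

Since LHS ≠ RHS, this pair disproves the claim.

Answer: Yes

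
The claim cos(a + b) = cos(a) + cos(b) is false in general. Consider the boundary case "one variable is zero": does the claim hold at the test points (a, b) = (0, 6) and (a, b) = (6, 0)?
No, fails at both test points

At (0, 6): LHS = cos(6) ≈ 0.9602 ≠ RHS = cos(6) + 1 ≈ 1.96
At (6, 0): LHS = cos(6) ≈ 0.9602 ≠ RHS = cos(6) + 1 ≈ 1.96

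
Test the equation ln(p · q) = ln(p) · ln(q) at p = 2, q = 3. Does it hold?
Fails

Substituting p = 2, q = 3:

LHS = ln(2 · 3) = ln(6) ≈ 1.792
RHS = ln(2) · ln(3) ≈ 0.7615

LHS ≠ RHS, so the equation does not hold at this point.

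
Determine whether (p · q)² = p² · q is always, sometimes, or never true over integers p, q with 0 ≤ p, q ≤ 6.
Sometimes true

It holds at (p, q) = (0, 0) (both sides equal 0), but fails at (p, q) = (5, 3) (LHS = 225, RHS = 75).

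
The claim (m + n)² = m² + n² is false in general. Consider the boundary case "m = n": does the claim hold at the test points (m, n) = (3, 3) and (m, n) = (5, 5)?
At (3, 3): LHS = 36 ≠ RHS = 18
At (5, 5): LHS = 100 ≠ RHS = 50

Answer: No, fails at both test points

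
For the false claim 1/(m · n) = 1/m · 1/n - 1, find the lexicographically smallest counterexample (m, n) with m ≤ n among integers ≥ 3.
(m, n) = (3, 3)

Substituting (3, 3) into the claim:
LHS = 1/(3 · 3) = 1/9
RHS = 1/3 · 1/3 - 1 = -8/9

Since LHS ≠ RHS, this pair disproves the claim, and no lexicographically smaller pair (m ≤ n, integers ≥ 3) does.

For instance (9, 9) is also a counterexample (LHS = 1/81, RHS = -80/81), but it's lexicographically larger.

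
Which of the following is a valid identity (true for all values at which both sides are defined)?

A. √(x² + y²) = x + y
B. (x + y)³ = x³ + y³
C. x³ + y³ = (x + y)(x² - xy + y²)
A: fails at (4, 4) — LHS = 4·√(2) ≈ 5.657, RHS = 8.
B: fails at (1, 1) — LHS = 8, RHS = 2.
C: holds — e.g. at (5, 5), both sides equal 250.

Answer: C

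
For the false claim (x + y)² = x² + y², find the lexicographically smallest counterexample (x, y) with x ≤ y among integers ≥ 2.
(x, y) = (2, 2)

Substituting (2, 2) into the claim:
LHS = (2 + 2)² = 16
RHS = 2² + 2² = 8

Since LHS ≠ RHS, this pair disproves the claim, and no lexicographically smaller pair (x ≤ y, integers ≥ 2) does.

For instance (3, 5) is also a counterexample (LHS = 64, RHS = 34), but it's lexicographically larger.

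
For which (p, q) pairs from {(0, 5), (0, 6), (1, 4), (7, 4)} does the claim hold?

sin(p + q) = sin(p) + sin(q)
Testing each pair:
(0, 5): LHS = sin(5) ≈ -0.9589, RHS = sin(5) ≈ -0.9589 → holds
(0, 6): LHS = sin(6) ≈ -0.2794, RHS = sin(6) ≈ -0.2794 → holds
(1, 4): LHS = sin(5) ≈ -0.9589, RHS = sin(4) + sin(1) ≈ 0.08467 → fails
(7, 4): LHS = sin(11) ≈ -1, RHS = sin(4) + sin(7) ≈ -0.09982 → fails

2 of 4 pairs satisfy the claim.

Answer: (0, 5), (0, 6)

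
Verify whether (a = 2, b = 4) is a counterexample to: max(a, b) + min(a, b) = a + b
No

Substituting a = 2, b = 4:
LHS = max(2, 4) + min(2, 4) = 6
RHS = 2 + 4 = 6

The sides agree, so this pair does not disprove the claim.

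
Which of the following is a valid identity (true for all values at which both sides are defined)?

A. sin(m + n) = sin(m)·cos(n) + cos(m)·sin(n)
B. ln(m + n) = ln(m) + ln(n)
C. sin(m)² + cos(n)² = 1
A

A: holds — e.g. at (3, 5), both sides equal sin(8) ≈ 0.9894.
B: fails at (6, 7) — LHS = ln(13) ≈ 2.565, RHS = ln(6) + ln(7) ≈ 3.738.
C: fails at (1, 2) — LHS = cos(2)² + sin(1)² ≈ 0.8813, RHS = 1.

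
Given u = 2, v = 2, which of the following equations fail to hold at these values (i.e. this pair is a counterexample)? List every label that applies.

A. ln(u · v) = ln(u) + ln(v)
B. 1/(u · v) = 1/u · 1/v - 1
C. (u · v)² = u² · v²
Evaluating each claim at the given values:
A. LHS = ln(4) ≈ 1.386, RHS = 2·ln(2) ≈ 1.386 → holds here (LHS = RHS)
B. LHS = 1/4, RHS = -3/4 → fails here (LHS ≠ RHS)
C. LHS = 16, RHS = 16 → holds here (LHS = RHS)

Answer: B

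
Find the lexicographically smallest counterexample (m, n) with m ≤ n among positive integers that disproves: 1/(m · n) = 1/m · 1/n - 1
(m, n) = (1, 1)

Substituting (1, 1) into the claim:
LHS = 1/(1 · 1) = 1
RHS = 1/1 · 1/1 - 1 = 0

Since LHS ≠ RHS, this pair disproves the claim, and no lexicographically smaller pair (m ≤ n, positive integers) does.

For instance (4, 8) is also a counterexample (LHS = 1/32, RHS = -31/32), but it's lexicographically larger.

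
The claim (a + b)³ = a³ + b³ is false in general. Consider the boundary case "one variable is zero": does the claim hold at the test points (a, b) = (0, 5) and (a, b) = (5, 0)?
At (0, 5): LHS = 125, RHS = 125 → equal
At (5, 0): LHS = 125, RHS = 125 → equal

So the claim does hold at both of these boundary points, even though it is not an identity.

Answer: Yes, holds at both test points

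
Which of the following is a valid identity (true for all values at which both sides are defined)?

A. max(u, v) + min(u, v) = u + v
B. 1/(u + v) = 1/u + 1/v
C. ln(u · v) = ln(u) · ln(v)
A: holds — e.g. at (0, 1), both sides equal 1.
B: fails at (2, 2) — LHS = 1/4, RHS = 1.
C: fails at (3, 7) — LHS = ln(21) ≈ 3.045, RHS = ln(3)·ln(7) ≈ 2.138.

Answer: A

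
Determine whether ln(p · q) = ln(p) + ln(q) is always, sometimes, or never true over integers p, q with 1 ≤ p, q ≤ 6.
The identity holds for every pair in the range. For instance at (p, q) = (4, 2): both sides equal ln(8) ≈ 2.079.

Answer: Always true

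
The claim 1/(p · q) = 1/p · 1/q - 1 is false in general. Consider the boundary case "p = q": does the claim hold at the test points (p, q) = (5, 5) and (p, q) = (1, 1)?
At (5, 5): LHS = 1/25 ≠ RHS = -24/25
At (1, 1): LHS = 1 ≠ RHS = 0

Answer: No, fails at both test points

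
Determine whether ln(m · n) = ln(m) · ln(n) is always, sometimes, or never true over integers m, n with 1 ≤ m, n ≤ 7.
Sometimes true

It holds at (m, n) = (1, 1) (both sides equal 0), but fails at (m, n) = (6, 2) (LHS = ln(12) ≈ 2.485, RHS = ln(2)·ln(6) ≈ 1.242).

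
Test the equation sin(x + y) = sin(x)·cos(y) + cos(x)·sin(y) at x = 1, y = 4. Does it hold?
Substituting x = 1, y = 4:

LHS = sin(1 + 4) = sin(5) ≈ -0.9589
RHS = sin(1)·cos(4) + cos(1)·sin(4) = sin(1)·cos(4) + sin(4)·cos(1) ≈ -0.9589

LHS = RHS, so the equation holds at this point.

Answer: Holds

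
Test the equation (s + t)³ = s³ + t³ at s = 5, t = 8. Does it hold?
Fails

Substituting s = 5, t = 8:

LHS = (5 + 8)³ = 2197
RHS = 5³ + 8³ = 637

LHS ≠ RHS, so the equation does not hold at this point.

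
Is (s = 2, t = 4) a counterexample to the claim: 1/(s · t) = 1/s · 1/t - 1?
Substituting s = 2, t = 4:
LHS = 1/(2 · 4) = 1/8
RHS = 1/2 · 1/4 - 1 = -7/8

Since LHS ≠ RHS, this pair disproves the claim.

Answer: Yes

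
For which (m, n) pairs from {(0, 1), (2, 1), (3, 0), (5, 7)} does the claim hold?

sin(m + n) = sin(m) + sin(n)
(0, 1), (3, 0)

Testing each pair:
(0, 1): LHS = sin(1) ≈ 0.8415, RHS = sin(1) ≈ 0.8415 → holds
(2, 1): LHS = sin(3) ≈ 0.1411, RHS = sin(1) + sin(2) ≈ 1.751 → fails
(3, 0): LHS = sin(3) ≈ 0.1411, RHS = sin(3) ≈ 0.1411 → holds
(5, 7): LHS = sin(12) ≈ -0.5366, RHS = sin(5) + sin(7) ≈ -0.3019 → fails

2 of 4 pairs satisfy the claim.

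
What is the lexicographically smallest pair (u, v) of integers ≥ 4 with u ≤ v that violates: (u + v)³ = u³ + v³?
Substituting (4, 4) into the claim:
LHS = (4 + 4)³ = 512
RHS = 4³ + 4³ = 128

Since LHS ≠ RHS, this pair disproves the claim, and no lexicographically smaller pair (u ≤ v, integers ≥ 4) does.

For instance (5, 7) is also a counterexample (LHS = 1728, RHS = 468), but it's lexicographically larger.

Answer: (u, v) = (4, 4)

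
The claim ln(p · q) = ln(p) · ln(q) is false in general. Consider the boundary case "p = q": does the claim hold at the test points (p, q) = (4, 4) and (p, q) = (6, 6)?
At (4, 4): LHS = ln(16) ≈ 2.773 ≠ RHS = ln(4)² ≈ 1.922
At (6, 6): LHS = ln(36) ≈ 3.584 ≠ RHS = ln(6)² ≈ 3.21

Answer: No, fails at both test points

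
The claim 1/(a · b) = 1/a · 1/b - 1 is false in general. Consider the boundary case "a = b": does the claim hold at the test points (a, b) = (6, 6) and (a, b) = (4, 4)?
At (6, 6): LHS = 1/36 ≠ RHS = -35/36
At (4, 4): LHS = 1/16 ≠ RHS = -15/16

Answer: No, fails at both test points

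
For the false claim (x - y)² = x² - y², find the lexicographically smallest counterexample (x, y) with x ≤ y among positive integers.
(x, y) = (1, 2)

At (1, 1): both sides equal 0, so it holds there.

Substituting (1, 2) into the claim:
LHS = (1 - 2)² = 1
RHS = 1² - 2² = -3

Since LHS ≠ RHS, this pair disproves the claim, and no lexicographically smaller pair (x ≤ y, positive integers) does.

For instance (1, 5) is also a counterexample (LHS = 16, RHS = -24), but it's lexicographically larger.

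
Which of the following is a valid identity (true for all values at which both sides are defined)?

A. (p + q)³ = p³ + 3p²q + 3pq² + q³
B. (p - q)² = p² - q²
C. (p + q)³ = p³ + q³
A

A: holds — e.g. at (1, 3), both sides equal 64.
B: fails at (1, 5) — LHS = 16, RHS = -24.
C: fails at (5, 8) — LHS = 2197, RHS = 637.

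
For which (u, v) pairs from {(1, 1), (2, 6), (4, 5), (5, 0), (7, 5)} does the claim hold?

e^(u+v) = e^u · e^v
All pairs

Testing each pair:
(1, 1): LHS = e^2 ≈ 7.389, RHS = e^2 ≈ 7.389 → holds
(2, 6): LHS = e^8 ≈ 2981, RHS = e^8 ≈ 2981 → holds
(4, 5): LHS = e^9 ≈ 8103, RHS = e^9 ≈ 8103 → holds
(5, 0): LHS = e^5 ≈ 148.4, RHS = e^5 ≈ 148.4 → holds
(7, 5): LHS = e^12 ≈ 162754.8, RHS = e^12 ≈ 162754.8 → holds

Every pair satisfies the claim.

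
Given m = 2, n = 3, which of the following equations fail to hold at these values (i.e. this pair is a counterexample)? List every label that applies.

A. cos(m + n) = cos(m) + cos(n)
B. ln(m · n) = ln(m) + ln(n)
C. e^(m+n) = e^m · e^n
Evaluating each claim at the given values:
A. LHS = cos(5) ≈ 0.2837, RHS = cos(3) + cos(2) ≈ -1.406 → fails here (LHS ≠ RHS)
B. LHS = ln(6) ≈ 1.792, RHS = ln(2) + ln(3) ≈ 1.792 → holds here (LHS = RHS)
C. LHS = e^5 ≈ 148.4, RHS = e^5 ≈ 148.4 → holds here (LHS = RHS)

Answer: A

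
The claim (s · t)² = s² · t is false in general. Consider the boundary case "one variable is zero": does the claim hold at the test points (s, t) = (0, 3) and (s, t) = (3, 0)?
Yes, holds at both test points

At (0, 3): LHS = 0, RHS = 0 → equal
At (3, 0): LHS = 0, RHS = 0 → equal

So the claim does hold at both of these boundary points, even though it is not an identity.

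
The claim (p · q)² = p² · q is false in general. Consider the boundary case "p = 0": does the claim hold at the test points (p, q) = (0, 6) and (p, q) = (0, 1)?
At (0, 6): LHS = 0, RHS = 0 → equal
At (0, 1): LHS = 0, RHS = 0 → equal

So the claim does hold at both of these boundary points, even though it is not an identity.

Answer: Yes, holds at both test points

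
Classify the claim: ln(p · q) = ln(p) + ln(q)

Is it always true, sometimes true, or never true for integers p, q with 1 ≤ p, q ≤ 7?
The identity holds for every pair in the range. For instance at (p, q) = (4, 2): both sides equal ln(8) ≈ 2.079.

Answer: Always true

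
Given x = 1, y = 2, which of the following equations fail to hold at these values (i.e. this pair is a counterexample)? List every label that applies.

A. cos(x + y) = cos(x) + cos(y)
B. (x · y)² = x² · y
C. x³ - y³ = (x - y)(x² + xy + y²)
Evaluating each claim at the given values:
A. LHS = cos(3) ≈ -0.99, RHS = cos(2) + cos(1) ≈ 0.1242 → fails here (LHS ≠ RHS)
B. LHS = 4, RHS = 2 → fails here (LHS ≠ RHS)
C. LHS = -7, RHS = -7 → holds here (LHS = RHS)

Answer: A, B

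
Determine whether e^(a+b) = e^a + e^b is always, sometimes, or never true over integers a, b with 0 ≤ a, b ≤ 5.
The claim fails for every pair in the range. For instance at (a, b) = (2, 5): LHS = e^7 ≈ 1097, RHS = e^2 + e^5 ≈ 155.8.

Answer: Never true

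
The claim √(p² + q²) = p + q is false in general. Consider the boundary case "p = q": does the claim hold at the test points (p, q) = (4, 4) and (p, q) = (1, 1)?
At (4, 4): LHS = 4·√(2) ≈ 5.657 ≠ RHS = 8
At (1, 1): LHS = √(2) ≈ 1.414 ≠ RHS = 2

Answer: No, fails at both test points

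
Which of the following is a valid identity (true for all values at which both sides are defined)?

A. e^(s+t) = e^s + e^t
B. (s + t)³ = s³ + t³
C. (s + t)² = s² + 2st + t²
C

A: fails at (3, 5) — LHS = e^8 ≈ 2981, RHS = e^3 + e^5 ≈ 168.5.
B: fails at (1, 3) — LHS = 64, RHS = 28.
C: holds — e.g. at (5, 5), both sides equal 100.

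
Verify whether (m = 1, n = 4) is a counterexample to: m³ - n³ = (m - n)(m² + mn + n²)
Substituting m = 1, n = 4:
LHS = 1³ - 4³ = -63
RHS = (1 - 4)(1² + 1·4 + 4²) = -63

The sides agree, so this pair does not disprove the claim.

Answer: No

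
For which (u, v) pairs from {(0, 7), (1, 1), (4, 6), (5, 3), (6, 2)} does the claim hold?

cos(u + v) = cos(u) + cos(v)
Testing each pair:
(0, 7): LHS = cos(7) ≈ 0.7539, RHS = cos(7) + 1 ≈ 1.754 → fails
(1, 1): LHS = cos(2) ≈ -0.4161, RHS = 2·cos(1) ≈ 1.081 → fails
(4, 6): LHS = cos(10) ≈ -0.8391, RHS = cos(4) + cos(6) ≈ 0.3065 → fails
(5, 3): LHS = cos(8) ≈ -0.1455, RHS = cos(3) + cos(5) ≈ -0.7063 → fails
(6, 2): LHS = cos(8) ≈ -0.1455, RHS = cos(2) + cos(6) ≈ 0.544 → fails

No pair satisfies the claim.

Answer: None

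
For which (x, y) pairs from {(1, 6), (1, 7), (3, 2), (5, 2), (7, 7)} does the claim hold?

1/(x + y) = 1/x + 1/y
None

Testing each pair:
(1, 6): LHS = 1/7, RHS = 7/6 → fails
(1, 7): LHS = 1/8, RHS = 8/7 → fails
(3, 2): LHS = 1/5, RHS = 5/6 → fails
(5, 2): LHS = 1/7, RHS = 7/10 → fails
(7, 7): LHS = 1/14, RHS = 2/7 → fails

No pair satisfies the claim.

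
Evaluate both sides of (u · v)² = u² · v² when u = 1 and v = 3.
LHS = (1 · 3)² = 9
RHS = 1² · 3² = 9

LHS = RHS: the two sides agree.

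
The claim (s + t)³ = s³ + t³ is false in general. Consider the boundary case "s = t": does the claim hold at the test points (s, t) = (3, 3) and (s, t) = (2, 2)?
No, fails at both test points

At (3, 3): LHS = 216 ≠ RHS = 54
At (2, 2): LHS = 64 ≠ RHS = 16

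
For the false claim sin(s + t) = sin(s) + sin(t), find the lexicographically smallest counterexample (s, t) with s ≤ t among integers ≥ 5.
(s, t) = (5, 5)

Substituting (5, 5) into the claim:
LHS = sin(5 + 5) = sin(10) ≈ -0.544
RHS = sin(5) + sin(5) = 2·sin(5) ≈ -1.918

Since LHS ≠ RHS, this pair disproves the claim, and no lexicographically smaller pair (s ≤ t, integers ≥ 5) does.

For instance (11, 12) is also a counterexample (LHS = sin(23) ≈ -0.8462, RHS = sin(11) + sin(12) ≈ -1.537), but it's lexicographically larger.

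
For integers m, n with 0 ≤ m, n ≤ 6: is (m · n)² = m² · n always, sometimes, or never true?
It holds at (m, n) = (4, 0) (both sides equal 0), but fails at (m, n) = (2, 4) (LHS = 64, RHS = 16).

Answer: Sometimes true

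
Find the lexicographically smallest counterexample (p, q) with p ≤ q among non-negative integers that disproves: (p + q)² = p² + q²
(p, q) = (1, 1)

Substituting (1, 1) into the claim:
LHS = (1 + 1)² = 4
RHS = 1² + 1² = 2

Since LHS ≠ RHS, this pair disproves the claim, and no lexicographically smaller pair (p ≤ q, non-negative integers) does.

For instance (4, 7) is also a counterexample (LHS = 121, RHS = 65), but it's lexicographically larger.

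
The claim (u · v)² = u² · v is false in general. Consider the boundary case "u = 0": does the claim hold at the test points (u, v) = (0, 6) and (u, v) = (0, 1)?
Yes, holds at both test points

At (0, 6): LHS = 0, RHS = 0 → equal
At (0, 1): LHS = 0, RHS = 0 → equal

So the claim does hold at both of these boundary points, even though it is not an identity.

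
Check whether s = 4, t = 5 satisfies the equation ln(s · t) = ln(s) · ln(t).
Substituting s = 4, t = 5:

LHS = ln(4 · 5) = ln(20) ≈ 2.996
RHS = ln(4) · ln(5) ≈ 2.231

LHS ≠ RHS, so the equation does not hold at this point.

Answer: Fails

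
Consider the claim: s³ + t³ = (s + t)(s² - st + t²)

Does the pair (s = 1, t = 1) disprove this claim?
Substituting s = 1, t = 1:
LHS = 1³ + 1³ = 2
RHS = (1 + 1)(1² - 1·1 + 1²) = 2

The sides agree, so this pair does not disprove the claim.

Answer: No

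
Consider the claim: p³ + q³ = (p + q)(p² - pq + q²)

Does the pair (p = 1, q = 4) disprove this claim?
No

Substituting p = 1, q = 4:
LHS = 1³ + 4³ = 65
RHS = (1 + 4)(1² - 1·4 + 4²) = 65

The sides agree, so this pair does not disprove the claim.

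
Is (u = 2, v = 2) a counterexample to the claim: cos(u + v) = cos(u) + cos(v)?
Substituting u = 2, v = 2:
LHS = cos(2 + 2) = cos(4) ≈ -0.6536
RHS = cos(2) + cos(2) = 2·cos(2) ≈ -0.8323

Since LHS ≠ RHS, this pair disproves the claim.

Answer: Yes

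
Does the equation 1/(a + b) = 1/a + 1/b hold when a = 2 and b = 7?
Fails

Substituting a = 2, b = 7:

LHS = 1/(2 + 7) = 1/9
RHS = 1/2 + 1/7 = 9/14

LHS ≠ RHS, so the equation does not hold at this point.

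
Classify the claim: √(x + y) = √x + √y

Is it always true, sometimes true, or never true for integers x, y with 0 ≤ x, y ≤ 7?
Sometimes true

It holds at (x, y) = (1, 0) (both sides equal 1), but fails at (x, y) = (1, 4) (LHS = √(5) ≈ 2.236, RHS = 3).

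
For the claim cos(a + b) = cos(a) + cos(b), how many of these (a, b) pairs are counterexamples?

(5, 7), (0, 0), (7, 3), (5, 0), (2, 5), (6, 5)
Testing each pair:
(5, 7): LHS = cos(12) ≈ 0.8439, RHS = cos(5) + cos(7) ≈ 1.038 → counterexample
(0, 0): LHS = 1, RHS = 2 → counterexample
(7, 3): LHS = cos(10) ≈ -0.8391, RHS = cos(3) + cos(7) ≈ -0.2361 → counterexample
(5, 0): LHS = cos(5) ≈ 0.2837, RHS = cos(5) + 1 ≈ 1.284 → counterexample
(2, 5): LHS = cos(7) ≈ 0.7539, RHS = cos(2) + cos(5) ≈ -0.1325 → counterexample
(6, 5): LHS = cos(11) ≈ 0.004426, RHS = cos(5) + cos(6) ≈ 1.244 → counterexample

That makes 6 counterexamples.

Answer: 6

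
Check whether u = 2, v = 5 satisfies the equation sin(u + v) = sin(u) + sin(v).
Substituting u = 2, v = 5:

LHS = sin(2 + 5) = sin(7) ≈ 0.657
RHS = sin(2) + sin(5) ≈ -0.04963

LHS ≠ RHS, so the equation does not hold at this point.

Answer: Fails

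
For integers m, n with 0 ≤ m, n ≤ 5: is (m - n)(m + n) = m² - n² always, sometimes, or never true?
Always true

The identity holds for every pair in the range. For instance at (m, n) = (2, 4): both sides equal -12.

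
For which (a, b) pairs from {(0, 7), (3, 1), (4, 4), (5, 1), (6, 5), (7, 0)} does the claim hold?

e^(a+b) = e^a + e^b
None

Testing each pair:
(0, 7): LHS = e^7 ≈ 1097, RHS = 1 + e^7 ≈ 1098 → fails
(3, 1): LHS = e^4 ≈ 54.6, RHS = e + e^3 ≈ 22.8 → fails
(4, 4): LHS = e^8 ≈ 2981, RHS = 2·e^4 ≈ 109.2 → fails
(5, 1): LHS = e^6 ≈ 403.4, RHS = e + e^5 ≈ 151.1 → fails
(6, 5): LHS = e^11 ≈ 59874.1, RHS = e^5 + e^6 ≈ 551.8 → fails
(7, 0): LHS = e^7 ≈ 1097, RHS = 1 + e^7 ≈ 1098 → fails

No pair satisfies the claim.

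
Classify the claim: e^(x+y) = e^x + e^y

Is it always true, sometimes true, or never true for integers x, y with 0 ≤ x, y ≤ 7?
The claim fails for every pair in the range. For instance at (x, y) = (1, 0): LHS = e ≈ 2.718, RHS = 1 + e ≈ 3.718.

Answer: Never true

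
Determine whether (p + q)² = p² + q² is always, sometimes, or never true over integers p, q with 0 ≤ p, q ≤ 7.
Sometimes true

It holds at (p, q) = (0, 6) (both sides equal 36), but fails at (p, q) = (6, 4) (LHS = 100, RHS = 52).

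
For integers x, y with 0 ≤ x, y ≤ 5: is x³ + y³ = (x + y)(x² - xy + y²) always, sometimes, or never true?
The identity holds for every pair in the range. For instance at (x, y) = (2, 0): both sides equal 8.

Answer: Always true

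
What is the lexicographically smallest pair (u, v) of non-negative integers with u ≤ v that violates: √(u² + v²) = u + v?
(u, v) = (1, 1)

At (0, 4): both sides equal 4, so it holds there.

Substituting (1, 1) into the claim:
LHS = √(1² + 1²) = √(2) ≈ 1.414
RHS = 1 + 1 = 2

Since LHS ≠ RHS, this pair disproves the claim, and no lexicographically smaller pair (u ≤ v, non-negative integers) does.

For instance (2, 3) is also a counterexample (LHS = √(13) ≈ 3.606, RHS = 5), but it's lexicographically larger.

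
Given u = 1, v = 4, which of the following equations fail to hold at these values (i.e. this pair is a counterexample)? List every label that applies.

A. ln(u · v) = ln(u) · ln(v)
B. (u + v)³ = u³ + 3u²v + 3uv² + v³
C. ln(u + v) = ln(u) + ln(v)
A, C

Evaluating each claim at the given values:
A. LHS = ln(4) ≈ 1.386, RHS = 0 → fails here (LHS ≠ RHS)
B. LHS = 125, RHS = 125 → holds here (LHS = RHS)
C. LHS = ln(5) ≈ 1.609, RHS = ln(4) ≈ 1.386 → fails here (LHS ≠ RHS)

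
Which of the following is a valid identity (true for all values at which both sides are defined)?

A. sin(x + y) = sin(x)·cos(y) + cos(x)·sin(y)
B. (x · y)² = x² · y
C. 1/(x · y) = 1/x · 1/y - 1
A: holds — e.g. at (5, 5), both sides equal sin(10) ≈ -0.544.
B: fails at (5, 5) — LHS = 625, RHS = 125.
C: fails at (2, 5) — LHS = 1/10, RHS = -9/10.

Answer: A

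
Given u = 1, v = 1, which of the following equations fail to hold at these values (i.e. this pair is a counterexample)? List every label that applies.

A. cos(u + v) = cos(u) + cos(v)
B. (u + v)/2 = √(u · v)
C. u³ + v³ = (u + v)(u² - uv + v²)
A

Evaluating each claim at the given values:
A. LHS = cos(2) ≈ -0.4161, RHS = 2·cos(1) ≈ 1.081 → fails here (LHS ≠ RHS)
B. LHS = 1, RHS = 1 → holds here (LHS = RHS)
C. LHS = 2, RHS = 2 → holds here (LHS = RHS)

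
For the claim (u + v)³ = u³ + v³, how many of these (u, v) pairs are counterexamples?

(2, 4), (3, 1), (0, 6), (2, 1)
Testing each pair:
(2, 4): LHS = 216, RHS = 72 → counterexample
(3, 1): LHS = 64, RHS = 28 → counterexample
(0, 6): LHS = 216, RHS = 216 → satisfies claim
(2, 1): LHS = 27, RHS = 9 → counterexample

That makes 3 counterexamples.

Answer: 3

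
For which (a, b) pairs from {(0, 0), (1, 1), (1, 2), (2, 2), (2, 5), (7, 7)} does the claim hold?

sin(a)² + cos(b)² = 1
(0, 0), (1, 1), (2, 2), (7, 7)

Testing each pair:
(0, 0): LHS = 1, RHS = 1 → holds
(1, 1): LHS = cos(1)² + sin(1)² = 1, RHS = 1 → holds
(1, 2): LHS = cos(2)² + sin(1)² ≈ 0.8813, RHS = 1 → fails
(2, 2): LHS = cos(2)² + sin(2)² = 1, RHS = 1 → holds
(2, 5): LHS = cos(5)² + sin(2)² ≈ 0.9073, RHS = 1 → fails
(7, 7): LHS = sin(7)² + cos(7)² = 1, RHS = 1 → holds

4 of 6 pairs satisfy the claim.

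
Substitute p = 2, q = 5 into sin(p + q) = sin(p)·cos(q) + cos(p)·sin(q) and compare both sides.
LHS = sin(2 + 5) = sin(7) ≈ 0.657
RHS = sin(2)·cos(5) + cos(2)·sin(5) = sin(2)·cos(5) + sin(5)·cos(2) ≈ 0.657

LHS = RHS: the two sides agree.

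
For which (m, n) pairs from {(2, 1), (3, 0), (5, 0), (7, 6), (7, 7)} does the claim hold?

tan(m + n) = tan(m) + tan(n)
Testing each pair:
(2, 1): LHS = tan(3) ≈ -0.1425, RHS = tan(2) + tan(1) ≈ -0.6276 → fails
(3, 0): LHS = tan(3) ≈ -0.1425, RHS = tan(3) ≈ -0.1425 → holds
(5, 0): LHS = tan(5) ≈ -3.381, RHS = tan(5) ≈ -3.381 → holds
(7, 6): LHS = tan(13) ≈ 0.463, RHS = tan(6) + tan(7) ≈ 0.5804 → fails
(7, 7): LHS = tan(14) ≈ 7.245, RHS = 2·tan(7) ≈ 1.743 → fails

2 of 5 pairs satisfy the claim.

Answer: (3, 0), (5, 0)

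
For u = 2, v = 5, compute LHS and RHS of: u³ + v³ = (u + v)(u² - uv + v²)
LHS = 2³ + 5³ = 133
RHS = (2 + 5)(2² - 2·5 + 5²) = 133

LHS = RHS: the two sides agree.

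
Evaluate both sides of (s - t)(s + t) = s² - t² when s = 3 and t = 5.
LHS = (3 - 5)(3 + 5) = -16
RHS = 3² - 5² = -16

LHS = RHS: the two sides agree.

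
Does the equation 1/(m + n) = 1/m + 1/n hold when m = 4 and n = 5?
Substituting m = 4, n = 5:

LHS = 1/(4 + 5) = 1/9
RHS = 1/4 + 1/5 = 9/20

LHS ≠ RHS, so the equation does not hold at this point.

Answer: Fails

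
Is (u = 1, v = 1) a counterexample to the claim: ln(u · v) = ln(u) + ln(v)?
No

Substituting u = 1, v = 1:
LHS = ln(1 · 1) = 0
RHS = ln(1) + ln(1) = 0

The sides agree, so this pair does not disprove the claim.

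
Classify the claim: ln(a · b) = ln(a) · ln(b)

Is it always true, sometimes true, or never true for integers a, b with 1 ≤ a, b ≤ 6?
Sometimes true

It holds at (a, b) = (1, 1) (both sides equal 0), but fails at (a, b) = (6, 6) (LHS = ln(36) ≈ 3.584, RHS = ln(6)² ≈ 3.21).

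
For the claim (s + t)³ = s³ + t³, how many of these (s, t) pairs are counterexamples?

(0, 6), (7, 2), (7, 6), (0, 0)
2

Testing each pair:
(0, 6): LHS = 216, RHS = 216 → satisfies claim
(7, 2): LHS = 729, RHS = 351 → counterexample
(7, 6): LHS = 2197, RHS = 559 → counterexample
(0, 0): LHS = 0, RHS = 0 → satisfies claim

That makes 2 counterexamples.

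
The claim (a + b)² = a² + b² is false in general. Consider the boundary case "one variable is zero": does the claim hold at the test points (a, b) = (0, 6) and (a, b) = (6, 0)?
At (0, 6): LHS = 36, RHS = 36 → equal
At (6, 0): LHS = 36, RHS = 36 → equal

So the claim does hold at both of these boundary points, even though it is not an identity.

Answer: Yes, holds at both test points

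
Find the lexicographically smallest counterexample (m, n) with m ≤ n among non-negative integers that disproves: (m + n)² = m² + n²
At (0, 3): both sides equal 9, so it holds there.
At (0, 7): both sides equal 49, so it holds there.

Substituting (1, 1) into the claim:
LHS = (1 + 1)² = 4
RHS = 1² + 1² = 2

Since LHS ≠ RHS, this pair disproves the claim, and no lexicographically smaller pair (m ≤ n, non-negative integers) does.

For instance (3, 6) is also a counterexample (LHS = 81, RHS = 45), but it's lexicographically larger.

Answer: (m, n) = (1, 1)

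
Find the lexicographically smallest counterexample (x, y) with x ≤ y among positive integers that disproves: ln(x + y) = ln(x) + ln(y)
(x, y) = (1, 1)

Substituting (1, 1) into the claim:
LHS = ln(1 + 1) = ln(2) ≈ 0.6931
RHS = ln(1) + ln(1) = 0

Since LHS ≠ RHS, this pair disproves the claim, and no lexicographically smaller pair (x ≤ y, positive integers) does.

For instance (5, 7) is also a counterexample (LHS = ln(12) ≈ 2.485, RHS = ln(5) + ln(7) ≈ 3.555), but it's lexicographically larger.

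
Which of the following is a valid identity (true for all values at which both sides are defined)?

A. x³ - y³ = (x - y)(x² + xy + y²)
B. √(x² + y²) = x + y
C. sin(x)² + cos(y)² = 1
A

A: holds — e.g. at (2, 3), both sides equal -19.
B: fails at (1, 2) — LHS = √(5) ≈ 2.236, RHS = 3.
C: fails at (3, 4) — LHS = sin(3)² + cos(4)² ≈ 0.4472, RHS = 1.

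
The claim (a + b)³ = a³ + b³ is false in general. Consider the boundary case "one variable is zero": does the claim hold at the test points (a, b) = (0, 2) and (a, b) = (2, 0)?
At (0, 2): LHS = 8, RHS = 8 → equal
At (2, 0): LHS = 8, RHS = 8 → equal

So the claim does hold at both of these boundary points, even though it is not an identity.

Answer: Yes, holds at both test points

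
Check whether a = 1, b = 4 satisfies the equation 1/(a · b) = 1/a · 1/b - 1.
Fails

Substituting a = 1, b = 4:

LHS = 1/(1 · 4) = 1/4
RHS = 1/1 · 1/4 - 1 = -3/4

LHS ≠ RHS, so the equation does not hold at this point.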